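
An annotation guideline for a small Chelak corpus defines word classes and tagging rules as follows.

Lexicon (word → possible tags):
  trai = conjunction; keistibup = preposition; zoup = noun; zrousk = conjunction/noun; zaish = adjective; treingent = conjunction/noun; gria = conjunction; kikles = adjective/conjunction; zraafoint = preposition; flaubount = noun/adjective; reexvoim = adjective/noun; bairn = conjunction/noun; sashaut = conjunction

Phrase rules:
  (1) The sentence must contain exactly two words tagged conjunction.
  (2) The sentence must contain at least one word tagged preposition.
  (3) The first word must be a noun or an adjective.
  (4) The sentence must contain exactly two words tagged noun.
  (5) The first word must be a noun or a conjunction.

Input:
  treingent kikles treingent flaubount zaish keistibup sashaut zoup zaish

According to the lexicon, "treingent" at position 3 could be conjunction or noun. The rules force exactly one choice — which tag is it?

conjunction

Candidates per position — 1:treingent {conjunction,noun}; 2:kikles {adjective,conjunction}; 3:treingent {conjunction,noun}; 4:flaubount {noun,adjective}; 5:zaish {adjective}; 6:keistibup {preposition}; 7:sashaut {conjunction}; 8:zoup {noun}; 9:zaish {adjective}.
If word 1 were conjunction, no tagging could satisfy rule 3; so word 1 is noun.
If word 3 were noun, no tagging could satisfy rule 4; so word 3 is conjunction.
If word 4 were noun, no tagging could satisfy rule 4; so word 4 is adjective.
If word 2 were conjunction, no tagging could satisfy rule 1; so word 2 is adjective.
The only consistent sequence is: noun adjective conjunction adjective adjective preposition conjunction noun adjective.
Rule-by-rule: rule 1 ✓; rule 2 ✓; rule 3 ✓; rule 4 ✓; rule 5 ✓.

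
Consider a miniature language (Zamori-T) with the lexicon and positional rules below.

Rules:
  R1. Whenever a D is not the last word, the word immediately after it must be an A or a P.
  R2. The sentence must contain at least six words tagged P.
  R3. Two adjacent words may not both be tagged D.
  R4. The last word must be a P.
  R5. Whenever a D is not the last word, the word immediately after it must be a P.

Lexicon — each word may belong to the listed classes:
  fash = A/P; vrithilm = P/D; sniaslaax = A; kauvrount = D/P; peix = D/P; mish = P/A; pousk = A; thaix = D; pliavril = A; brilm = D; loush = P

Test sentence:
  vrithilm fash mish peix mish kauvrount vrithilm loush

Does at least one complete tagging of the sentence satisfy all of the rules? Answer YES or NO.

YES

Candidates per position — 1:vrithilm {P,D}; 2:fash {A,P}; 3:mish {P,A}; 4:peix {D,P}; 5:mish {P,A}; 6:kauvrount {D,P}; 7:vrithilm {P,D}; 8:loush {P}.
One satisfying assignment: P A P P P P D P.
Verifying each rule — rule 1 holds; rule 2 holds; rule 3 holds; rule 4 holds; rule 5 holds.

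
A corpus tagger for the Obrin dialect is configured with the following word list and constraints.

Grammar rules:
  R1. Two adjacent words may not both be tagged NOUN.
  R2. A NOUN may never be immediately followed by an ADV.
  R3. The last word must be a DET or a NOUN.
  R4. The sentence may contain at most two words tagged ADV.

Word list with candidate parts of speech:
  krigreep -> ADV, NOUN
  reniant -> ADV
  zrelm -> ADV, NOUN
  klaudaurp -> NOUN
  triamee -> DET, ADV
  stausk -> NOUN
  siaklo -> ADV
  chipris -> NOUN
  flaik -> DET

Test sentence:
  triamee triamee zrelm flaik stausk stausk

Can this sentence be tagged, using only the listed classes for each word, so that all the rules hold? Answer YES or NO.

NO

Candidates per position — 1:triamee {DET,ADV}; 2:triamee {DET,ADV}; 3:zrelm {ADV,NOUN}; 4:flaik {DET}; 5:stausk {NOUN}; 6:stausk {NOUN}.
Rule 1 cannot be satisfied by any choice of tags from the lexicon.
So there is no consistent tagging.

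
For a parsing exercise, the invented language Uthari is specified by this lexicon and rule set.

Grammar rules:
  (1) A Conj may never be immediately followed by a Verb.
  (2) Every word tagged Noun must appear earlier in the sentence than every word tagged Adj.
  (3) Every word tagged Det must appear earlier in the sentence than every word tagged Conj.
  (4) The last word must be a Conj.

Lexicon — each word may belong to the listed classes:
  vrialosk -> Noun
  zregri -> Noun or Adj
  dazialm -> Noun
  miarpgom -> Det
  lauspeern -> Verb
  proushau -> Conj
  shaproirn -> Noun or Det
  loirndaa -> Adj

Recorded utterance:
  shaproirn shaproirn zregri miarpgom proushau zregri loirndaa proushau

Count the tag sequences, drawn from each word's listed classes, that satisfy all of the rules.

Candidates per position — 1:shaproirn {Noun,Det}; 2:shaproirn {Noun,Det}; 3:zregri {Noun,Adj}; 4:miarpgom {Det}; 5:proushau {Conj}; 6:zregri {Noun,Adj}; 7:loirndaa {Adj}; 8:proushau {Conj}.
There are 16 candidate sequences in total.
Checking each against the rules leaves 12 sequences.
Count = 12.

12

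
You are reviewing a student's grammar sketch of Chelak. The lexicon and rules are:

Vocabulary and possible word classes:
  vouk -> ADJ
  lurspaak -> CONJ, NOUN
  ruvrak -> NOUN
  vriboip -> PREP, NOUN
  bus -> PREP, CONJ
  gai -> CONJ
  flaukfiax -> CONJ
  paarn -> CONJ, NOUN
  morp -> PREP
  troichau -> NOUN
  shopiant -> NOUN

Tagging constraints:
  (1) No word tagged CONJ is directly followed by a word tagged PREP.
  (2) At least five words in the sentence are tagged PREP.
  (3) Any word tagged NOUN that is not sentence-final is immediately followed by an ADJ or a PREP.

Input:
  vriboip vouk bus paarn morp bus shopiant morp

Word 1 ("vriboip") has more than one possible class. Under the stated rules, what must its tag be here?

PREP

Candidates per position — 1:vriboip {PREP,NOUN}; 2:vouk {ADJ}; 3:bus {PREP,CONJ}; 4:paarn {CONJ,NOUN}; 5:morp {PREP}; 6:bus {PREP,CONJ}; 7:shopiant {NOUN}; 8:morp {PREP}.
Position 1: NOUN is ruled out by rule 2; that leaves PREP.
Position 3: CONJ is ruled out by rule 2; that leaves PREP.
Position 4: CONJ is ruled out by rule 1; that leaves NOUN.
Position 6: CONJ is ruled out by rule 2; that leaves PREP.
So the tagging must be: PREP ADJ PREP NOUN PREP PREP NOUN PREP.
Rule-by-rule: rule 1 ✓; rule 2 ✓; rule 3 ✓.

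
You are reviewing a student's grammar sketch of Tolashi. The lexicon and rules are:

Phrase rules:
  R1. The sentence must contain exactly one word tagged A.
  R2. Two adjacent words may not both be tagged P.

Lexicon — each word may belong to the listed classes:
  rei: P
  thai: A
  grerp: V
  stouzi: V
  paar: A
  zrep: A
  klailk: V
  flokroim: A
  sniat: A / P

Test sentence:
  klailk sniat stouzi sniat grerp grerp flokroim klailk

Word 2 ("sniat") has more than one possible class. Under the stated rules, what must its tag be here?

P

Candidates per position — 1:klailk {V}; 2:sniat {A,P}; 3:stouzi {V}; 4:sniat {A,P}; 5:grerp {V}; 6:grerp {V}; 7:flokroim {A}; 8:klailk {V}.
Position 2: tagging it A would leave rule 1 unsatisfiable, so it must be P.
Position 4: tagging it A would leave rule 1 unsatisfiable, so it must be P.
The only consistent sequence is: V P V P V V A V.
Checking: rule 1 ✓; rule 2 ✓.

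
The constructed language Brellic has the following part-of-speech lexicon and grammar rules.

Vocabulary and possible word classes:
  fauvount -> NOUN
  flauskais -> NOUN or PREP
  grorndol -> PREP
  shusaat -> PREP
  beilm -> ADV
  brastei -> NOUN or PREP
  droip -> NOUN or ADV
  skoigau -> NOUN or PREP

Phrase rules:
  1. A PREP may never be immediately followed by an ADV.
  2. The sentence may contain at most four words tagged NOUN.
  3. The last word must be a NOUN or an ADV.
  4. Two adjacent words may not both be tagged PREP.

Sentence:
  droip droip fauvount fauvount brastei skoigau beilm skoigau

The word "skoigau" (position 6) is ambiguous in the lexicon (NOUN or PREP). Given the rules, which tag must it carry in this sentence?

Candidates per position — 1:droip {NOUN,ADV}; 2:droip {NOUN,ADV}; 3:fauvount {NOUN}; 4:fauvount {NOUN}; 5:brastei {NOUN,PREP}; 6:skoigau {NOUN,PREP}; 7:beilm {ADV}; 8:skoigau {NOUN,PREP}.
Word 6 cannot be PREP — rule 1 would then fail for every completion. It is NOUN.
Word 8 cannot be PREP — rule 3 would then fail for every completion. It is NOUN.
Word 1 cannot be NOUN — rule 2 would then fail for every completion. It is ADV.
Word 2 cannot be NOUN — rule 2 would then fail for every completion. It is ADV.
Word 5 cannot be NOUN — rule 2 would then fail for every completion. It is PREP.
So the tagging must be: ADV ADV NOUN NOUN PREP NOUN ADV NOUN.
Verifying each rule — rule 1 ✓; rule 2 ✓; rule 3 ✓; rule 4 ✓.

NOUN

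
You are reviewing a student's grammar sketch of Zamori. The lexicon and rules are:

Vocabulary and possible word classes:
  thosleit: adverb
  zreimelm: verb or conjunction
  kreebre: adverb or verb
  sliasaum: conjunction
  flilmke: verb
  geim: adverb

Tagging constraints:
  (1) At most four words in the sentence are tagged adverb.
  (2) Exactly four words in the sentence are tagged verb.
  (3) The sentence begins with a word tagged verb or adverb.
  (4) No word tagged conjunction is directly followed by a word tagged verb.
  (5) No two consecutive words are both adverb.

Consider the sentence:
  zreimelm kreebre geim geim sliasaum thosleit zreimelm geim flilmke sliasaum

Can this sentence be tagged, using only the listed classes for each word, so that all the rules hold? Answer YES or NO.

Candidates per position — 1:zreimelm {verb,conjunction}; 2:kreebre {adverb,verb}; 3:geim {adverb}; 4:geim {adverb}; 5:sliasaum {conjunction}; 6:thosleit {adverb}; 7:zreimelm {verb,conjunction}; 8:geim {adverb}; 9:flilmke {verb}; 10:sliasaum {conjunction}.
Rule 5 cannot be satisfied by any choice of tags from the lexicon.
So there is no consistent tagging.

NO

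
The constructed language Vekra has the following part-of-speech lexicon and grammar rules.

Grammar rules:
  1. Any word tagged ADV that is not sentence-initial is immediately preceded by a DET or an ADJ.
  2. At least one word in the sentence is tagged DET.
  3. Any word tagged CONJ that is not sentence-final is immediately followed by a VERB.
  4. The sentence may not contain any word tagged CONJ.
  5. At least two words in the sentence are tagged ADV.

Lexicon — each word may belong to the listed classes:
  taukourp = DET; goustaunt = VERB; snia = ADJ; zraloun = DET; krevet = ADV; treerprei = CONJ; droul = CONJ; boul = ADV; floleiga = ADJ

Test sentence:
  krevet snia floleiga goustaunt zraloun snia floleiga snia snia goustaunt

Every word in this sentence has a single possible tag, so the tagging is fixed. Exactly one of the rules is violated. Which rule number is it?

5

Fixed tagging: ADV ADJ ADJ VERB DET ADJ ADJ ADJ ADJ VERB.
Rule check: R1 holds, R2 holds, R3 holds, R4 holds, R5 violated.
Only rule 5 fails.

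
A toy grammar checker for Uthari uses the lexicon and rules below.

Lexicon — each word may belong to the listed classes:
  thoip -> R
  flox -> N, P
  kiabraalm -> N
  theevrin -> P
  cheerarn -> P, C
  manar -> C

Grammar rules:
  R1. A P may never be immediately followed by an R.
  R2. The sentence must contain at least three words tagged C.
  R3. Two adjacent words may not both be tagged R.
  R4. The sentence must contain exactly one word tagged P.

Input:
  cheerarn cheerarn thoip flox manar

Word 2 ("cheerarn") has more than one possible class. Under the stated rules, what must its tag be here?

C

Candidates per position — 1:cheerarn {P,C}; 2:cheerarn {P,C}; 3:thoip {R}; 4:flox {N,P}; 5:manar {C}.
Word 1 cannot be P — rule 2 would then fail for every completion. It is C.
Word 2 cannot be P — rule 1 would then fail for every completion. It is C.
Word 4 cannot be N — rule 4 would then fail for every completion. It is P.
That leaves exactly one tagging: C C R P C.
Rule-by-rule: rule 1 ok; rule 2 ok; rule 3 ok; rule 4 ok.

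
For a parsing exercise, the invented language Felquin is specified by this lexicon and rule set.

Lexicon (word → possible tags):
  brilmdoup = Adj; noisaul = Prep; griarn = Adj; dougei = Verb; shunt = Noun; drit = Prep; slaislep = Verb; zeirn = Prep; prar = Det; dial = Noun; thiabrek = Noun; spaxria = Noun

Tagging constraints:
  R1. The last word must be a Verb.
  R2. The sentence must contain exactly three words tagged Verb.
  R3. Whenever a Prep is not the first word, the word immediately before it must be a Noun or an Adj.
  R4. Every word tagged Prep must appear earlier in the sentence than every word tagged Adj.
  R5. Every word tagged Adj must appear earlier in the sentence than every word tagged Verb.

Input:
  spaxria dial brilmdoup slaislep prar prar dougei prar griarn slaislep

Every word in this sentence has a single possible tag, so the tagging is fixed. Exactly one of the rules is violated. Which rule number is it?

5

Fixed tagging: Noun Noun Adj Verb Det Det Verb Det Adj Verb.
Checking each rule: R1 ✓, R2 ✓, R3 ✓, R4 ✓, R5 ✗.
Only rule 5 fails.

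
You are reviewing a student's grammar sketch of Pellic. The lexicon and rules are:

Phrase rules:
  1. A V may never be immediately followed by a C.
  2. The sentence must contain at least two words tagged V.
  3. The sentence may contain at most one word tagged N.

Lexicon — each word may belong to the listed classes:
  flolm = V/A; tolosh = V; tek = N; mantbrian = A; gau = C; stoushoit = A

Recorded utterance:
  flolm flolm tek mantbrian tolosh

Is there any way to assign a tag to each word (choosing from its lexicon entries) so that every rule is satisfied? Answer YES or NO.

YES

Candidates per position — 1:flolm {V,A}; 2:flolm {V,A}; 3:tek {N}; 4:mantbrian {A}; 5:tolosh {V}.
One satisfying assignment: V A N A V.
Verifying each rule — rule 1 ok; rule 2 ok; rule 3 ok.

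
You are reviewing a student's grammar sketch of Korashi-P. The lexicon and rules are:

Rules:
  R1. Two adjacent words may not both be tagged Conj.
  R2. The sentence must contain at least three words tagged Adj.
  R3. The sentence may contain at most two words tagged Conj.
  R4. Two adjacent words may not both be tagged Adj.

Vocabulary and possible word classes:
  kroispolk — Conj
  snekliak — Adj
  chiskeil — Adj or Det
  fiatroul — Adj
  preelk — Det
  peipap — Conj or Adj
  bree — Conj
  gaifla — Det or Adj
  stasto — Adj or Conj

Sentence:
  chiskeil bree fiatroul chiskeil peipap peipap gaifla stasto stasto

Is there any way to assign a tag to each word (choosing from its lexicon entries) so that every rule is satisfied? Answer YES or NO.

NO

Candidates per position — 1:chiskeil {Adj,Det}; 2:bree {Conj}; 3:fiatroul {Adj}; 4:chiskeil {Adj,Det}; 5:peipap {Conj,Adj}; 6:peipap {Conj,Adj}; 7:gaifla {Det,Adj}; 8:stasto {Adj,Conj}; 9:stasto {Adj,Conj}.
Every candidate sequence violates at least one rule; no consistent tagging exists.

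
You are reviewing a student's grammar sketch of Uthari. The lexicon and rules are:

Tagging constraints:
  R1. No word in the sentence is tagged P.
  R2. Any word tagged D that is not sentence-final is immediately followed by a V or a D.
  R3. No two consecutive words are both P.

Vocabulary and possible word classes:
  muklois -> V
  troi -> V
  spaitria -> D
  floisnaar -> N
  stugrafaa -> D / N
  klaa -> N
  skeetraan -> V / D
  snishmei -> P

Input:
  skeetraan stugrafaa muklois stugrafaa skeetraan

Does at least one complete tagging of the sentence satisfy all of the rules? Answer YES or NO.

Candidates per position — 1:skeetraan {V,D}; 2:stugrafaa {D,N}; 3:muklois {V}; 4:stugrafaa {D,N}; 5:skeetraan {V,D}.
One satisfying assignment: V D V D V.
Checking: rule 1 holds; rule 2 holds; rule 3 holds.

YES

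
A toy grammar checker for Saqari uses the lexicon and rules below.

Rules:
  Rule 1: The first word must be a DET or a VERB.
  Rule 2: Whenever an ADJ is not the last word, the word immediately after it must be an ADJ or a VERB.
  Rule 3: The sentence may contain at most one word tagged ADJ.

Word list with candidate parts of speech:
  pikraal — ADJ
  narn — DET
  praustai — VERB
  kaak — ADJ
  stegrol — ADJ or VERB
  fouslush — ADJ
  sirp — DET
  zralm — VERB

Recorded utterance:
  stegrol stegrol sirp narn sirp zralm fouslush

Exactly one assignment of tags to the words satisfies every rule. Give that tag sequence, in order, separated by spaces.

Candidates per position — 1:stegrol {ADJ,VERB}; 2:stegrol {ADJ,VERB}; 3:sirp {DET}; 4:narn {DET}; 5:sirp {DET}; 6:zralm {VERB}; 7:fouslush {ADJ}.
If word 1 were ADJ, no tagging could satisfy rule 1; so word 1 is VERB.
If word 2 were ADJ, no tagging could satisfy rule 2; so word 2 is VERB.
That leaves exactly one tagging: VERB VERB DET DET DET VERB ADJ.
Checking: rule 1 holds; rule 2 holds; rule 3 holds.

VERB VERB DET DET DET VERB ADJ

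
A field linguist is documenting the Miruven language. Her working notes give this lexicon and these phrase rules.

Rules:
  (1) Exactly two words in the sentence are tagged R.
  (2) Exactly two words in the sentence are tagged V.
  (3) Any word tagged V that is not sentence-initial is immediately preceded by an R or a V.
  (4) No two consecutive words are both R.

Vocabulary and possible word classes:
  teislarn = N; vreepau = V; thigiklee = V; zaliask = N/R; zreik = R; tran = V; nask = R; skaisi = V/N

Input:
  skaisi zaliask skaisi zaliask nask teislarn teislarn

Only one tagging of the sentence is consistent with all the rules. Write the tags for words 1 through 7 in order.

V R V N R N N

Candidates per position — 1:skaisi {V,N}; 2:zaliask {N,R}; 3:skaisi {V,N}; 4:zaliask {N,R}; 5:nask {R}; 6:teislarn {N}; 7:teislarn {N}.
Position 1: N is ruled out by rule 2; that leaves V.
Position 3: N is ruled out by rule 2; that leaves V.
Position 4: R is ruled out by rule 4; that leaves N.
Position 2: N is ruled out by rule 1; that leaves R.
So the tagging must be: V R V N R N N.
Verifying each rule — rule 1 holds; rule 2 holds; rule 3 holds; rule 4 holds.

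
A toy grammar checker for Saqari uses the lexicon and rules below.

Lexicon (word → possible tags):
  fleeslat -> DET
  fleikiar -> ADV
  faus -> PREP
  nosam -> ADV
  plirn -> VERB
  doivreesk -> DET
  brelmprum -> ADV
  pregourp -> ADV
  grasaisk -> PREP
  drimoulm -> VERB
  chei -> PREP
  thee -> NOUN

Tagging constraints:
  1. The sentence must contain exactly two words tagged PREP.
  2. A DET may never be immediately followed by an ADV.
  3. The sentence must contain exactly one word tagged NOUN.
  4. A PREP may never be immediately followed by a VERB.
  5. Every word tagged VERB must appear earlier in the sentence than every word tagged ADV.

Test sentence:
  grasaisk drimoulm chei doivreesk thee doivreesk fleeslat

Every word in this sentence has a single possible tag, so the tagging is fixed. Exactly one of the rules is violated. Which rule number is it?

Fixed tagging: PREP VERB PREP DET NOUN DET DET.
Rule check: R1 holds, R2 holds, R3 holds, R4 violated, R5 holds.
Only rule 4 fails.

4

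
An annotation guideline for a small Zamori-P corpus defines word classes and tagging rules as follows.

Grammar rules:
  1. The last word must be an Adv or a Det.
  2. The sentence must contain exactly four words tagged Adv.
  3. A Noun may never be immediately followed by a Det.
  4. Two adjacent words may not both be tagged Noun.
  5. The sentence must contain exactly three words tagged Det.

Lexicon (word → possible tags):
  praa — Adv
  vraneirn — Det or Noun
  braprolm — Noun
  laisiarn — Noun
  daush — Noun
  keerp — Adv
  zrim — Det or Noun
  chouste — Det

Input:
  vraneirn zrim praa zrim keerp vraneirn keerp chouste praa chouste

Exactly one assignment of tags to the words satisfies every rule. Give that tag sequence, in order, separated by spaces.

Det Noun Adv Noun Adv Noun Adv Det Adv Det

Candidates per position — 1:vraneirn {Det,Noun}; 2:zrim {Det,Noun}; 3:praa {Adv}; 4:zrim {Det,Noun}; 5:keerp {Adv}; 6:vraneirn {Det,Noun}; 7:keerp {Adv}; 8:chouste {Det}; 9:praa {Adv}; 10:chouste {Det}.
The remaining ambiguous positions (1, 2, 4, 6) are resolved jointly — only one combination satisfies every rule.
So the tagging must be: Det Noun Adv Noun Adv Noun Adv Det Adv Det.
Rule-by-rule: rule 1 ok; rule 2 ok; rule 3 ok; rule 4 ok; rule 5 ok.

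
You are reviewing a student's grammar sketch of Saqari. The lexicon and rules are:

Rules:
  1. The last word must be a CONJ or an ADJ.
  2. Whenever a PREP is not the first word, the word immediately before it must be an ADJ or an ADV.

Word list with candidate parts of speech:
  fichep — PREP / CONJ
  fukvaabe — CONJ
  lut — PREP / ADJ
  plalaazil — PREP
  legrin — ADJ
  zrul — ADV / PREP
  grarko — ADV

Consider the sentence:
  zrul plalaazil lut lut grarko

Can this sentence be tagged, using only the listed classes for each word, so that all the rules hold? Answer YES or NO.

Candidates per position — 1:zrul {ADV,PREP}; 2:plalaazil {PREP}; 3:lut {PREP,ADJ}; 4:lut {PREP,ADJ}; 5:grarko {ADV}.
Rule 1 cannot be satisfied by any choice of tags from the lexicon.
So there is no consistent tagging.

NO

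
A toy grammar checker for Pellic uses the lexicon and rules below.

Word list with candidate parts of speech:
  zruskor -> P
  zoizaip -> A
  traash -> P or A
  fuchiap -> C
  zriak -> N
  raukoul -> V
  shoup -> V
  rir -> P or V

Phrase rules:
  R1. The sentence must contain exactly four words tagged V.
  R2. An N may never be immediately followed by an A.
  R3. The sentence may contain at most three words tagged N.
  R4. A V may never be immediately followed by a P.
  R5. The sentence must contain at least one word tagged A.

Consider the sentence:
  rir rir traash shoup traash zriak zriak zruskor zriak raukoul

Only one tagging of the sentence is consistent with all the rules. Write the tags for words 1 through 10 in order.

V V A V A N N P N V

Candidates per position — 1:rir {P,V}; 2:rir {P,V}; 3:traash {P,A}; 4:shoup {V}; 5:traash {P,A}; 6:zriak {N}; 7:zriak {N}; 8:zruskor {P}; 9:zriak {N}; 10:raukoul {V}.
Position 1: P is ruled out by rule 1; that leaves V.
Position 2: P is ruled out by rule 1; that leaves V.
Position 3: P is ruled out by rule 4; that leaves A.
Position 5: P is ruled out by rule 4; that leaves A.
That leaves exactly one tagging: V V A V A N N P N V.
Check: rule 1 satisfied; rule 2 satisfied; rule 3 satisfied; rule 4 satisfied; rule 5 satisfied.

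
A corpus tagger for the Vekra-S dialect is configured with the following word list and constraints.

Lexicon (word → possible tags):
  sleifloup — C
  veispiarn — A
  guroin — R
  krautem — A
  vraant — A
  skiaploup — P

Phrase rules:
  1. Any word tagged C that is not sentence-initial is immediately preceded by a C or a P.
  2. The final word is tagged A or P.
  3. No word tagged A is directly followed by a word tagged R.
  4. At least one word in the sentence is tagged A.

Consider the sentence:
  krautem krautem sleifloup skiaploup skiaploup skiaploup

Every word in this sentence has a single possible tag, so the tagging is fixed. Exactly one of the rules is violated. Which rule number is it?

Fixed tagging: A A C P P P.
Applying the rules: R1 fail, R2 pass, R3 pass, R4 pass.
Only rule 1 fails.

1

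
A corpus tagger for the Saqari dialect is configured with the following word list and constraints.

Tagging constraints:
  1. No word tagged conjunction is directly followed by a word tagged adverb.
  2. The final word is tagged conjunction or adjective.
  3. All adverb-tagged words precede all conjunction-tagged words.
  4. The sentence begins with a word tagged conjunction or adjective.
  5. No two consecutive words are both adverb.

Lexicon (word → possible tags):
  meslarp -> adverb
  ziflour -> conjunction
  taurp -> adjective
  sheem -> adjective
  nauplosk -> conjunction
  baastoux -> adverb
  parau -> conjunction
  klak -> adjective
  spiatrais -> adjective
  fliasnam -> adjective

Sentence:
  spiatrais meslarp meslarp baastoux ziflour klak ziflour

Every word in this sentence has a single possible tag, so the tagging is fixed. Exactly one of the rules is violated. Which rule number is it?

Fixed tagging: adjective adverb adverb adverb conjunction adjective conjunction.
Rule check: R1 pass, R2 pass, R3 pass, R4 pass, R5 fail.
Only rule 5 fails.

5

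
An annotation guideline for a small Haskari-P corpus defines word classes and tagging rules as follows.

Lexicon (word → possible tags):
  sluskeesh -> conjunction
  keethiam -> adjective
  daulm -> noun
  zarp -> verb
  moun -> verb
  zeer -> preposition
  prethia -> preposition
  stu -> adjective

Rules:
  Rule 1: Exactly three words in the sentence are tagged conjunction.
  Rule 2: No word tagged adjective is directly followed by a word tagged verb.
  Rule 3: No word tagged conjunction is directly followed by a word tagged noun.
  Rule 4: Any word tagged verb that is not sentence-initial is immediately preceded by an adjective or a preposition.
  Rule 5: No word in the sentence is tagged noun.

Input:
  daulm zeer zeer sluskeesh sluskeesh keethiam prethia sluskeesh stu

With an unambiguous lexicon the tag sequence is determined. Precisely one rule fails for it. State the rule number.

Fixed tagging: noun preposition preposition conjunction conjunction adjective preposition conjunction adjective.
Rule check: R1 ✓, R2 ✓, R3 ✓, R4 ✓, R5 ✗.
Only rule 5 fails.

5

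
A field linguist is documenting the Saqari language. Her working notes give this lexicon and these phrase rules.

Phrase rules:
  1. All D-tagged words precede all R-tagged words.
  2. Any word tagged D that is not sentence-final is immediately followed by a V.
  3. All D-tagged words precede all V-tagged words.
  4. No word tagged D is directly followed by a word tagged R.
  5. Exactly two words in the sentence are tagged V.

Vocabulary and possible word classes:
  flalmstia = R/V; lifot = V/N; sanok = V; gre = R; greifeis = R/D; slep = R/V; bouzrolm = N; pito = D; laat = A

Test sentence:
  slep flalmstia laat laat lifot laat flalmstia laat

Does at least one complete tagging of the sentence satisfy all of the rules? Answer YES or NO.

YES

Candidates per position — 1:slep {R,V}; 2:flalmstia {R,V}; 3:laat {A}; 4:laat {A}; 5:lifot {V,N}; 6:laat {A}; 7:flalmstia {R,V}; 8:laat {A}.
One satisfying assignment: V V A A N A R A.
Checking: rule 1 holds; rule 2 holds; rule 3 holds; rule 4 holds; rule 5 holds.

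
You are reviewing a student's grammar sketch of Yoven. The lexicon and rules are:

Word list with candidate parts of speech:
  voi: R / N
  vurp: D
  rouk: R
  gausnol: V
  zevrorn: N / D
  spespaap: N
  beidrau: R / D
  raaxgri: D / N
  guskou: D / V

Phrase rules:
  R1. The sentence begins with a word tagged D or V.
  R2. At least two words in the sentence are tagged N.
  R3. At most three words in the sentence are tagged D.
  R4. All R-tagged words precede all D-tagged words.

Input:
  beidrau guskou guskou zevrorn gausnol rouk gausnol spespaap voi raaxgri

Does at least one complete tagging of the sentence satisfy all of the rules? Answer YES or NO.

Candidates per position — 1:beidrau {R,D}; 2:guskou {D,V}; 3:guskou {D,V}; 4:zevrorn {N,D}; 5:gausnol {V}; 6:rouk {R}; 7:gausnol {V}; 8:spespaap {N}; 9:voi {R,N}; 10:raaxgri {D,N}.
Every candidate sequence violates at least one rule; no consistent tagging exists.

NO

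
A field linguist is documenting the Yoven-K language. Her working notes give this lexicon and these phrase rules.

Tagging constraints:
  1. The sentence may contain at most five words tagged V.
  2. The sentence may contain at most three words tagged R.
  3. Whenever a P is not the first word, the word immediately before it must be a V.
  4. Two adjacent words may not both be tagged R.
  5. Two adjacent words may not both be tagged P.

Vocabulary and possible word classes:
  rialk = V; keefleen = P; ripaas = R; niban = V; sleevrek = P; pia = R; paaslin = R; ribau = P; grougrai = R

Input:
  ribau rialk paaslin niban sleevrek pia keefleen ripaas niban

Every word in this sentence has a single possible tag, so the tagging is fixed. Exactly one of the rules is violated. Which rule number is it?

Fixed tagging: P V R V P R P R V.
Applying the rules: R1 ✓, R2 ✓, R3 ✗, R4 ✓, R5 ✓.
Only rule 3 fails.

3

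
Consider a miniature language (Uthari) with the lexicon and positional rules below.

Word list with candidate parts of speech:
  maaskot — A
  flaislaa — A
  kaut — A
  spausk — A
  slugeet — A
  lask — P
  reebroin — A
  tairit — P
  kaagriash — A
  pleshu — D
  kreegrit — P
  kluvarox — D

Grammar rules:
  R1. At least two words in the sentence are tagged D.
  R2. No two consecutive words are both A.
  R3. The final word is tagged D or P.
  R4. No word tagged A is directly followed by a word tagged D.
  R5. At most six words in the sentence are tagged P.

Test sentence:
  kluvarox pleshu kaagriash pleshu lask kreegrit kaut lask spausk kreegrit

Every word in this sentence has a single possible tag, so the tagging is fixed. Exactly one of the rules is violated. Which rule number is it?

4

Fixed tagging: D D A D P P A P A P.
Rule check: R1 ok, R2 ok, R3 ok, R4 fails, R5 ok.
Only rule 4 fails.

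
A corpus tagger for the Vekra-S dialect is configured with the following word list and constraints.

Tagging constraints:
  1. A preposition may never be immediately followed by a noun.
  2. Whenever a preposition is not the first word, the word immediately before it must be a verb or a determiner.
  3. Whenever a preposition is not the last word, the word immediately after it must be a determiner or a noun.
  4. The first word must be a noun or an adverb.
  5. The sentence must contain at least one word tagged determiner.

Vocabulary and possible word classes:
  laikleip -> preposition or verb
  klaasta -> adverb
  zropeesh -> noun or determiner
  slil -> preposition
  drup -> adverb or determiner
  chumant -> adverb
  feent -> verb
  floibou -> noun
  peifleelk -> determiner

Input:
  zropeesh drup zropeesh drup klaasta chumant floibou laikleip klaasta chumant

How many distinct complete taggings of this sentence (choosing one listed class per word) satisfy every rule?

Candidates per position — 1:zropeesh {noun,determiner}; 2:drup {adverb,determiner}; 3:zropeesh {noun,determiner}; 4:drup {adverb,determiner}; 5:klaasta {adverb}; 6:chumant {adverb}; 7:floibou {noun}; 8:laikleip {preposition,verb}; 9:klaasta {adverb}; 10:chumant {adverb}.
There are 32 candidate sequences in total.
Checking each against the rules leaves 7 sequences.
Count = 7.

7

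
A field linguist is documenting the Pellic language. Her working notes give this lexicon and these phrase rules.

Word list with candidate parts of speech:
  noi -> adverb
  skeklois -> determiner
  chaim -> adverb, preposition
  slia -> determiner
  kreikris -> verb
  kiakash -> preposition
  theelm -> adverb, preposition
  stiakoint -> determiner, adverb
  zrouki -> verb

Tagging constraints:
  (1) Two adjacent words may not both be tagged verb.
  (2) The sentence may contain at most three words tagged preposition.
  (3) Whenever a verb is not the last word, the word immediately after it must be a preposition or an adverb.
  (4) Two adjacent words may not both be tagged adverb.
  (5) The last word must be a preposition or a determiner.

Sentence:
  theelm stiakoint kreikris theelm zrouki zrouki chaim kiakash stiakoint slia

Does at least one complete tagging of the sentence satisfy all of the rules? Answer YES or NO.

Candidates per position — 1:theelm {adverb,preposition}; 2:stiakoint {determiner,adverb}; 3:kreikris {verb}; 4:theelm {adverb,preposition}; 5:zrouki {verb}; 6:zrouki {verb}; 7:chaim {adverb,preposition}; 8:kiakash {preposition}; 9:stiakoint {determiner,adverb}; 10:slia {determiner}.
Rule 1 cannot be satisfied by any choice of tags from the lexicon.
So there is no consistent tagging.

NO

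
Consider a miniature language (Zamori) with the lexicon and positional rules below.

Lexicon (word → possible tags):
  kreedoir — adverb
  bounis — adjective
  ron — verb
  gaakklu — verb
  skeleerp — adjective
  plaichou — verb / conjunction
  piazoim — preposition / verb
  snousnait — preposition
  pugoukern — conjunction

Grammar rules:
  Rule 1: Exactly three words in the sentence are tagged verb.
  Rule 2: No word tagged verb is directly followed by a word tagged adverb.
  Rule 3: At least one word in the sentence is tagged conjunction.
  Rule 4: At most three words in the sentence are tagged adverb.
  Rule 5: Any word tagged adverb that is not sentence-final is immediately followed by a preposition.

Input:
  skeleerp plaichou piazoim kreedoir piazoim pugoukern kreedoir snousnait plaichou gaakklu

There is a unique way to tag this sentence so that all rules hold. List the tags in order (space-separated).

adjective verb preposition adverb preposition conjunction adverb preposition verb verb

Candidates per position — 1:skeleerp {adjective}; 2:plaichou {verb,conjunction}; 3:piazoim {preposition,verb}; 4:kreedoir {adverb}; 5:piazoim {preposition,verb}; 6:pugoukern {conjunction}; 7:kreedoir {adverb}; 8:snousnait {preposition}; 9:plaichou {verb,conjunction}; 10:gaakklu {verb}.
Position 3: tagging it verb would leave rule 2 unsatisfiable, so it must be preposition.
Position 5: tagging it verb would leave rule 5 unsatisfiable, so it must be preposition.
Position 9: tagging it conjunction would leave rule 1 unsatisfiable, so it must be verb.
Position 2: tagging it conjunction would leave rule 1 unsatisfiable, so it must be verb.
The only consistent sequence is: adjective verb preposition adverb preposition conjunction adverb preposition verb verb.
Rule-by-rule: rule 1 satisfied; rule 2 satisfied; rule 3 satisfied; rule 4 satisfied; rule 5 satisfied.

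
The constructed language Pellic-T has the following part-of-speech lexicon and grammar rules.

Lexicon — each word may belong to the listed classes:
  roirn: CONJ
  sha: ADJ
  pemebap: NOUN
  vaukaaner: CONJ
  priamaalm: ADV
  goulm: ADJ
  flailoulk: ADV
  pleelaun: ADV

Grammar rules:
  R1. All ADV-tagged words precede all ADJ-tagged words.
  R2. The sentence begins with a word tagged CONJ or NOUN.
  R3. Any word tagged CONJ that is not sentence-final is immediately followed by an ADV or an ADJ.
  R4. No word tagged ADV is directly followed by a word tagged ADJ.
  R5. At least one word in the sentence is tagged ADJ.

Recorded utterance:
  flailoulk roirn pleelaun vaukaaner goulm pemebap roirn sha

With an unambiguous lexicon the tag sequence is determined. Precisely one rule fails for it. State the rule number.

2

Fixed tagging: ADV CONJ ADV CONJ ADJ NOUN CONJ ADJ.
Applying the rules: R1 pass, R2 fail, R3 pass, R4 pass, R5 pass.
Only rule 2 fails.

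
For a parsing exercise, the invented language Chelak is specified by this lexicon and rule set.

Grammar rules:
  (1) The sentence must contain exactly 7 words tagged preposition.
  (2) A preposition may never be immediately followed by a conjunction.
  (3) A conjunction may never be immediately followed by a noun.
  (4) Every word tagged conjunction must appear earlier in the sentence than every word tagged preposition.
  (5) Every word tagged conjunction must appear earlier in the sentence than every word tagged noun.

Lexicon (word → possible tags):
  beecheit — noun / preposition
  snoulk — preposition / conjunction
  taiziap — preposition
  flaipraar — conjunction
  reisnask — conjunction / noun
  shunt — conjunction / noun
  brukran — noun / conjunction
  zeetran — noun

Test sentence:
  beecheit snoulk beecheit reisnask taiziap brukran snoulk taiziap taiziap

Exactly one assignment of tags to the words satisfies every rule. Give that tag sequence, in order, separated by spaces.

preposition preposition preposition noun preposition noun preposition preposition preposition

Candidates per position — 1:beecheit {noun,preposition}; 2:snoulk {preposition,conjunction}; 3:beecheit {noun,preposition}; 4:reisnask {conjunction,noun}; 5:taiziap {preposition}; 6:brukran {noun,conjunction}; 7:snoulk {preposition,conjunction}; 8:taiziap {preposition}; 9:taiziap {preposition}.
Position 1: tagging it noun would leave rule 1 unsatisfiable, so it must be preposition.
Position 2: tagging it conjunction would leave rule 1 unsatisfiable, so it must be preposition.
Position 3: tagging it noun would leave rule 1 unsatisfiable, so it must be preposition.
Position 4: tagging it conjunction would leave rule 2 unsatisfiable, so it must be noun.
Position 6: tagging it conjunction would leave rule 2 unsatisfiable, so it must be noun.
Position 7: tagging it conjunction would leave rule 1 unsatisfiable, so it must be preposition.
So the tagging must be: preposition preposition preposition noun preposition noun preposition preposition preposition.
Rule-by-rule: rule 1 ✓; rule 2 ✓; rule 3 ✓; rule 4 ✓; rule 5 ✓.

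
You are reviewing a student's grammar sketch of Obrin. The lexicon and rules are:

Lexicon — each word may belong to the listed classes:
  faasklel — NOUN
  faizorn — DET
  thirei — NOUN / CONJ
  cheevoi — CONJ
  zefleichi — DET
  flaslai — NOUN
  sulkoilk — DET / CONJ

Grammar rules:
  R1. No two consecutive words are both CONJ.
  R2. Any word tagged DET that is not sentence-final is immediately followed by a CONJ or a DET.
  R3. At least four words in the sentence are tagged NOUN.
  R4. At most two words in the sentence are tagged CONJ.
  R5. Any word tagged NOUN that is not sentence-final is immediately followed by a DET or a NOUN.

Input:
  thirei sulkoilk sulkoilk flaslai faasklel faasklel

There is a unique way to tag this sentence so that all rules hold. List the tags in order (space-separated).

NOUN DET CONJ NOUN NOUN NOUN

Candidates per position — 1:thirei {NOUN,CONJ}; 2:sulkoilk {DET,CONJ}; 3:sulkoilk {DET,CONJ}; 4:flaslai {NOUN}; 5:faasklel {NOUN}; 6:faasklel {NOUN}.
Position 1: tagging it CONJ would leave rule 3 unsatisfiable, so it must be NOUN.
Position 2: tagging it CONJ would leave rule 5 unsatisfiable, so it must be DET.
Position 3: tagging it DET would leave rule 2 unsatisfiable, so it must be CONJ.
So the tagging must be: NOUN DET CONJ NOUN NOUN NOUN.
Verifying each rule — rule 1 holds; rule 2 holds; rule 3 holds; rule 4 holds; rule 5 holds.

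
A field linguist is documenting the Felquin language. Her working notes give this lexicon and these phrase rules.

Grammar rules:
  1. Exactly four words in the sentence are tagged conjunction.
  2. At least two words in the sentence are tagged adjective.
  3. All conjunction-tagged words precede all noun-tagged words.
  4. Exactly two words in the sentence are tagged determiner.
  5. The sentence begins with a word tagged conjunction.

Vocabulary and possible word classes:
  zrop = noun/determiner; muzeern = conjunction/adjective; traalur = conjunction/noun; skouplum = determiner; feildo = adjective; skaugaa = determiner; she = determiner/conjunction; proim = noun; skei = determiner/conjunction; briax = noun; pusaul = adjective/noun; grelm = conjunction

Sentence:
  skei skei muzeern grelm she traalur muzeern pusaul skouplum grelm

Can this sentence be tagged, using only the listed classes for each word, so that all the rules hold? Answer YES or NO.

Candidates per position — 1:skei {determiner,conjunction}; 2:skei {determiner,conjunction}; 3:muzeern {conjunction,adjective}; 4:grelm {conjunction}; 5:she {determiner,conjunction}; 6:traalur {conjunction,noun}; 7:muzeern {conjunction,adjective}; 8:pusaul {adjective,noun}; 9:skouplum {determiner}; 10:grelm {conjunction}.
Every candidate sequence violates at least one rule; no consistent tagging exists.

NO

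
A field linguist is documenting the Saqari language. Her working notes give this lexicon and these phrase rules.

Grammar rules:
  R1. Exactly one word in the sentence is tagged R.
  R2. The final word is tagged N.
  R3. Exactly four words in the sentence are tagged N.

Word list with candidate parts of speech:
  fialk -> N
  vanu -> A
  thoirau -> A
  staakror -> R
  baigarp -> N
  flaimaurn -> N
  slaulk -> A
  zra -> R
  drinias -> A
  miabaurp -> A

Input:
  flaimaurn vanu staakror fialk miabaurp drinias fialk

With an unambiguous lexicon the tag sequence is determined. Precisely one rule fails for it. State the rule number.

3

Fixed tagging: N A R N A A N.
Checking each rule: R1 holds, R2 holds, R3 violated.
Only rule 3 fails.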